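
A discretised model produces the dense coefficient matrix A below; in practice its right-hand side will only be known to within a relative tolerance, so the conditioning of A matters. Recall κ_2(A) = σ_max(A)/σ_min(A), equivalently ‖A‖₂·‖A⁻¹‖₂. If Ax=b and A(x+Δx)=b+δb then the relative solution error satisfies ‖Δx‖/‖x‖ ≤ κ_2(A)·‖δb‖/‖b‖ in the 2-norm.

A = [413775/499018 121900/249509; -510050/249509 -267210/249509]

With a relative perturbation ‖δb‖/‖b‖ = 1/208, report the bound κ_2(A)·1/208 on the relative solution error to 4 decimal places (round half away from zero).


form AᵀA = [7170495625/1473484996 955680750/368371249; 955680750/368371249 510418900/368371249] with trace 31876025/5098564 and determinant 15625/1274641
eigenvalues of AᵀA: λ = (tr ± √(tr²−4·det))/2 = 25/4, 2500/1274641
κ_2(A) = √(λ_max/λ_min) = √((25/4) / (2500/1274641)) = 56.4500
worst-case relative error ≤ 56.4500 × 1/208 = 0.2714

0.2714


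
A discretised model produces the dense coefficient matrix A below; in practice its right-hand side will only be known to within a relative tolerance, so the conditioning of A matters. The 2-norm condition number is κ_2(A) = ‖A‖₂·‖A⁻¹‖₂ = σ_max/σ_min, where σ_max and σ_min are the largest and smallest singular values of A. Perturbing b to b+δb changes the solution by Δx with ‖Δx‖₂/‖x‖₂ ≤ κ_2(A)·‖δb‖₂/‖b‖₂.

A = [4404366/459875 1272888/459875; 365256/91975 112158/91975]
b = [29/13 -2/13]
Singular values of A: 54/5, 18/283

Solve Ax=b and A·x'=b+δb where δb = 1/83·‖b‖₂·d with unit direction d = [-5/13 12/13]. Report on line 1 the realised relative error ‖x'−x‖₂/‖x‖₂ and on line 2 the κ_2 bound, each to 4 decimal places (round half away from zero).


from the listed singular values, σ₁ = 54/5, σ_n = 18/283
κ = σ_max/σ_min = (54/5)/(18/283) = 169.8000
bound on ‖Δx‖/‖x‖: κ·ε = 169.8000·1/83 = 2.0458
solve Ax = b  →  x = [4.5800 -15.0415]
2-norm of b is 2.2361; of x, 15.7233
re-solving with b+δb shifts x by Δx of norm 0.4236
dividing the unrounded norms, ‖Δx‖/‖x‖ = 0.0269
tightness: 0.0269 against a bound of 2.0458 (unrounded ratio ≈ 0.0132)

0.0269
2.0458


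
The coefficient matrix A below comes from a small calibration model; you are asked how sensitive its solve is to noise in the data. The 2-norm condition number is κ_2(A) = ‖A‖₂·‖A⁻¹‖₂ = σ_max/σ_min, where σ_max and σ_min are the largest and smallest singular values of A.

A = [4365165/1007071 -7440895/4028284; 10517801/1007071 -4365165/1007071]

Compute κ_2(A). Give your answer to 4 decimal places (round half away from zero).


297.9500

M = AᵀA = [767330197354/6001136089 -1278866755215/24004544356; -1278866755215/24004544356 2131606899625/96018177424]. tr(M)=85259704481/568154896, det(M)=144120025/568154896
λ_max, λ_min = (85259704481/568154896 ± √7268889678196189909761/322799985848770816)/2 = 2401/16, 60025/35509681
κ = σ_max/σ_min = (49/4)/(245/5959) = 297.9500


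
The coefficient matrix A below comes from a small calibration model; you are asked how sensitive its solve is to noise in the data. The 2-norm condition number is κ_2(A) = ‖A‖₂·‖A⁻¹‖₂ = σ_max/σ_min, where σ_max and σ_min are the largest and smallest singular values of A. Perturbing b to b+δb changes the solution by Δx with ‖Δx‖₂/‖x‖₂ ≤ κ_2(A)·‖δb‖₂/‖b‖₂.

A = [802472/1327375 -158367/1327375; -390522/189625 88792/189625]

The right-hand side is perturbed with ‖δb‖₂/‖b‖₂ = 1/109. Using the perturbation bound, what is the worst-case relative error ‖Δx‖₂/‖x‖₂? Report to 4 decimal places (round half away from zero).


1.1881

form AᵀA = [12986920804/2819079025 -584374824/563815805; -584374824/563815805 658235281/2819079025] with trace 1623457/335405 and determinant 58564/41925625
solving λ² − 1623457/335405·λ + 58564/41925625 = 0 gives λ = 121/25, 484/1677025
σ_max=√(121/25)=(11/5), σ_min=√(484/1677025)=(22/1295) → κ = 129.5000
perturbation bound = 129.5000·1/109 = 1.1881


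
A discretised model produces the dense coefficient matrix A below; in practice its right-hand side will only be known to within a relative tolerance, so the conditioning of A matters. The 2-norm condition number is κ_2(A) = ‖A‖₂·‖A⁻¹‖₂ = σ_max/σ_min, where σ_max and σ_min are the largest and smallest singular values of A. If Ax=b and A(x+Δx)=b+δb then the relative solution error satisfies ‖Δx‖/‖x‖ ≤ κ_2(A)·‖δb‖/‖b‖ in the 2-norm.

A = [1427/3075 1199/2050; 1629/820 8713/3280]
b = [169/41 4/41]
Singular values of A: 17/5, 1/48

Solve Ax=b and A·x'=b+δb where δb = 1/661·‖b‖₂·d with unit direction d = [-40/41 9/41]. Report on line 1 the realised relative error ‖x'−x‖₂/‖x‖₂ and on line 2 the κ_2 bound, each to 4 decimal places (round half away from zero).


0.0016
0.2469

largest singular value 17/5, smallest 1/48
κ = σ_max/σ_min = (17/5)/(1/48) = 163.2000
perturbation bound = 163.2000·1/661 = 0.2469
solve Ax = b  →  x = [153.7765 -114.9647]
2-norm of b is 4.1231; of x, 192.0002
with δb = [-0.0061 0.0014], A·Δx = δb → ‖Δx‖ = 0.2994
realised ‖Δx‖/‖x‖ = 0.0016
realised/bound (from unrounded values) ≈ 0.0063


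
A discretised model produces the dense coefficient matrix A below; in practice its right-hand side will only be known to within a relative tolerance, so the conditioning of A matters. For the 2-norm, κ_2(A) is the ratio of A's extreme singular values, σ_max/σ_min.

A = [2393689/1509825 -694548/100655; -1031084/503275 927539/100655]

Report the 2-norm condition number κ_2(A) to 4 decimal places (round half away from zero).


M = AᵀA = [611918198569/91182861225 -60421916992/2026285805; -60421916992/2026285805 53709020833/405257161]. tr(M)=7552913674/54243225, det(M)=12117361/54243225
solving λ² − 7552913674/54243225·λ + 12117361/54243225 = 0 gives λ = 3481/25, 3481/2169729
κ = σ_max/σ_min = (59/5)/(59/1473) = 294.6000

294.6000


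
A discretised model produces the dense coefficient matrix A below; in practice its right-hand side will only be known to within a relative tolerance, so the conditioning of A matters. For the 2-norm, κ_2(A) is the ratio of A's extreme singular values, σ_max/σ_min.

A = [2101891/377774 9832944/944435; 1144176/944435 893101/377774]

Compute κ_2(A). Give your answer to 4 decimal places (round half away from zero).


AᵀA = [4048192577/124849700 75898944/1248497; 75898944/1248497 14231300897/124849700]; tr = 537632161/3672050, det = 214358881/734410000
λ_max, λ_min = (537632161/3672050 ± √2890325978109504/134839512025)/2 = 14641/100, 14641/7344100
σ_max=√(14641/100)=(121/10), σ_min=√(14641/7344100)=(121/2710) → κ = 271.0000

271.0000


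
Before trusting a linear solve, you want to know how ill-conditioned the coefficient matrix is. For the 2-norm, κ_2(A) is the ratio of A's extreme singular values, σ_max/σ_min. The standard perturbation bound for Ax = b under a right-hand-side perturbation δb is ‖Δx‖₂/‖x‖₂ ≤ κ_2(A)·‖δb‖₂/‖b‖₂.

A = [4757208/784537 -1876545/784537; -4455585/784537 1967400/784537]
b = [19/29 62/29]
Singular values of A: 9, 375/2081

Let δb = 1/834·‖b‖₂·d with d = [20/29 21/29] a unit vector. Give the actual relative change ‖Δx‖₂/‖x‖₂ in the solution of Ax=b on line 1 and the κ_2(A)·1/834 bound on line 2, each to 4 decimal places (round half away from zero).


0.0013
0.0599

from the listed singular values, σ₁ = 9, σ_n = 375/2081
κ = σ_max/σ_min = 9/(375/2081) = 49.9440
worst-case relative error ≤ 49.9440 × 1/834 = 0.0599
solve Ax = b  →  x = [4.1662 10.2877]
‖b‖₂ = 2.2361 and ‖x‖₂ = 11.0992
Δx = A⁻¹·δb where δb = 1/834·2.2361·d; ‖Δx‖ = 0.0149
relative error = 0.0013
so the bound overstates the realised error by a factor of ≈ 44.6735 (computed from the unrounded values)


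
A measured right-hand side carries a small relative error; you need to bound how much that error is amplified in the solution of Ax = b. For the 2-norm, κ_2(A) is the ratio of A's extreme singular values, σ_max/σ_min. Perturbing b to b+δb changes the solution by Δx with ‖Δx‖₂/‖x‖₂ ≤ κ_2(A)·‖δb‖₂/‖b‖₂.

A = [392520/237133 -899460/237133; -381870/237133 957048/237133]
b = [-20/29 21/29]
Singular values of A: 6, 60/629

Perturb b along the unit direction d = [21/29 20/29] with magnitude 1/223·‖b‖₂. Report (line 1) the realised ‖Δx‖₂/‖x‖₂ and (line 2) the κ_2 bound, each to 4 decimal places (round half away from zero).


0.2821
0.2821

largest singular value 6, smallest 60/629
κ = σ_max/σ_min = 6/(60/629) = 62.9000
perturbation bound = 62.9000·1/223 = 0.2821
solve Ax = b  →  x = [-0.0641 0.1538]
2-norm of b is 1.0000; of x, 0.1667
Δx = A⁻¹·δb where δb = 1/223·1.0000·d; ‖Δx‖ = 0.0470
realised ‖Δx‖/‖x‖ = 0.2821
tightness: 0.2821 against a bound of 0.2821; the bound is attained (ratio 1)


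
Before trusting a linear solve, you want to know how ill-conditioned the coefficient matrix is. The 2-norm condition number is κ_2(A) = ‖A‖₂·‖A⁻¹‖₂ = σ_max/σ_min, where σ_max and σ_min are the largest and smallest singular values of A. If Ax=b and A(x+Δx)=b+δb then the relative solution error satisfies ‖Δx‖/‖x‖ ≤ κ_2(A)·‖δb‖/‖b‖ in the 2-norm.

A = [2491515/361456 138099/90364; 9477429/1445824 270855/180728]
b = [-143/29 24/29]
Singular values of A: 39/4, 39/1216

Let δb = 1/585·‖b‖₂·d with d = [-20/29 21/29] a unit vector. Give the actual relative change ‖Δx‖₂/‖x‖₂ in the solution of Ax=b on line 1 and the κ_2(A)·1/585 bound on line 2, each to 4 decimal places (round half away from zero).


largest singular value 39/4, smallest 39/1216
κ = σ_max/σ_min = (39/4)/(39/1216) = 304.0000
bound on ‖Δx‖/‖x‖: κ·ε = 304.0000·1/585 = 0.5197
solve Ax = b  →  x = [-27.6773 121.6085]
‖b‖₂ = 5.0000 and ‖x‖₂ = 124.7183
with δb = [-0.0059 0.0062], A·Δx = δb → ‖Δx‖ = 0.2665
realised ‖Δx‖/‖x‖ = 0.0021
tightness: 0.0021 against a bound of 0.5197 (unrounded ratio ≈ 0.0041)

0.0021
0.5197


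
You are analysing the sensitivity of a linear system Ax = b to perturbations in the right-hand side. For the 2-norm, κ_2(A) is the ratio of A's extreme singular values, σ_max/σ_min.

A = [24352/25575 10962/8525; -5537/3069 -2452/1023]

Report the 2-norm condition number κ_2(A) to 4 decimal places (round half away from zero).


306.9000

M = AᵀA = [24498659761/5886725625 10887972116/1962241875; 10887972116/1962241875 4839178996/654080625]. tr(M)=2722050829/235469025, det(M)=334084/235469025
solving λ² − 2722050829/235469025·λ + 334084/235469025 = 0 gives λ = 289/25, 1156/9418761
so κ_2 = √((289/25) / (1156/9418761)) = 306.9000


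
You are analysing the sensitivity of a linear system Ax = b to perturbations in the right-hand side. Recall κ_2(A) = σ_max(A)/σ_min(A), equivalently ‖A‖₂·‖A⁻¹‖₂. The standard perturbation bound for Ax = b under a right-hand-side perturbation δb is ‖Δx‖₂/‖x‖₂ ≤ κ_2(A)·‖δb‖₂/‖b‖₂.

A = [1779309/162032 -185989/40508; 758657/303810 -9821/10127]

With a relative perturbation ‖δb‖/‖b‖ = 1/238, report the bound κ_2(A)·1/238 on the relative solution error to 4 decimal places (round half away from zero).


form AᵀA = [445670722681/3514118400 -3094826399/58568640; -3094826399/58568640 21496217/976144] with trace 3095012449/20793600 and determinant 13845841/20793600
eigenvalues of AᵀA: λ = (tr ± √(tr²−4·det))/2 = 3721/25, 3721/831744
so κ_2 = √((3721/25) / (3721/831744)) = 182.4000
bound on ‖Δx‖/‖x‖: κ·ε = 182.4000·1/238 = 0.7664

0.7664


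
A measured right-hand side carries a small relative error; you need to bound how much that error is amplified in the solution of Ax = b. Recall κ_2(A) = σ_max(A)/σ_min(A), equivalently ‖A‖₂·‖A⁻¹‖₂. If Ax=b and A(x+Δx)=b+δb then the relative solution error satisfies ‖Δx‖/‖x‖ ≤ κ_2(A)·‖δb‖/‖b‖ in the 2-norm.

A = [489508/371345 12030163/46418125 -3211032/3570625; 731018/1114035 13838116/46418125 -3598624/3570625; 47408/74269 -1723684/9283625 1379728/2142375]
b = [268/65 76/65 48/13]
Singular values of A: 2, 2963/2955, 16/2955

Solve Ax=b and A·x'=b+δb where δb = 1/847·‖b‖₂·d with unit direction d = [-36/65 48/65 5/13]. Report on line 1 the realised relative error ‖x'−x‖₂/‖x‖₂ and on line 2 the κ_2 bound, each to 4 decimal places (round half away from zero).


σ_max = 2, σ_min = 16/2955
κ_2(A) = 2 / (16/2955) = 369.3750
bound on ‖Δx‖/‖x‖: κ·ε = 369.3750·1/847 = 0.4361
solve Ax = b  →  x = [4.1994 -0.4226 1.4490]
2-norm of b is 5.6569; of x, 4.4625
re-solving with b+δb shifts x by Δx of norm 1.2335
dividing the unrounded norms, ‖Δx‖/‖x‖ = 0.2764
so the bound overstates the realised error by a factor of ≈ 1.5777 (computed from the unrounded values)

0.2764
0.4361


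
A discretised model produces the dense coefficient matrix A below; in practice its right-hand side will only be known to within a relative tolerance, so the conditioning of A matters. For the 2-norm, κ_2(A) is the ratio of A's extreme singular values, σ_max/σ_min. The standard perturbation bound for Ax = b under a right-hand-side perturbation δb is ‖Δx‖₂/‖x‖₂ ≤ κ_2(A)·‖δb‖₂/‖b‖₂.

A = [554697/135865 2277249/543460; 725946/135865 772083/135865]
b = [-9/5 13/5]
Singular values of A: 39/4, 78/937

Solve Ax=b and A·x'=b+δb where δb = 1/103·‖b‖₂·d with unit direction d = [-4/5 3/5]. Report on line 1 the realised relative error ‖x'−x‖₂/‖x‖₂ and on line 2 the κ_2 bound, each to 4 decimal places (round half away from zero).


σ_max = 39/4, σ_min = 78/937
κ_2(A) = (39/4) / (78/937) = 117.1250
bound on ‖Δx‖/‖x‖: κ·ε = 117.1250·1/103 = 1.1371
solve Ax = b  →  x = [-26.0261 24.9284]
‖b‖ = 3.1623, ‖x‖ = 36.0386
Δx = A⁻¹·δb where δb = 1/103·3.1623·d; ‖Δx‖ = 0.3688
dividing the unrounded norms, ‖Δx‖/‖x‖ = 0.0102
tightness: 0.0102 against a bound of 1.1371 (unrounded ratio ≈ 0.0090)

0.0102
1.1371


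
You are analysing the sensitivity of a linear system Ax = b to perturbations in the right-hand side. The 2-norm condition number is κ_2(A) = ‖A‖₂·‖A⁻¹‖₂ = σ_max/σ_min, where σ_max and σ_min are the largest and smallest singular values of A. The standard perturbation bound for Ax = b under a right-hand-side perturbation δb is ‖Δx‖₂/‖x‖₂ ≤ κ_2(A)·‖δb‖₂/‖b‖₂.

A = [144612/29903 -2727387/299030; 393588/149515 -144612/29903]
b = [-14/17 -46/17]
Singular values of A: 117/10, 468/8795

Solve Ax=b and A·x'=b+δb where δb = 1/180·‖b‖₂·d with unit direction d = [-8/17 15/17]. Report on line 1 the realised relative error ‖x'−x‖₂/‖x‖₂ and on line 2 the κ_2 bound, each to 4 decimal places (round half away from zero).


largest singular value 117/10, smallest 468/8795
κ = σ_max/σ_min = (117/10)/(468/8795) = 219.8750
perturbation bound = 219.8750·1/180 = 1.2215
solve Ax = b  →  x = [-33.2441 -17.5365]
‖b‖ = 2.8284, ‖x‖ = 37.5859
Δx = A⁻¹·δb where δb = 1/180·2.8284·d; ‖Δx‖ = 0.2953
realised ‖Δx‖/‖x‖ = 0.0079
realised/bound (from unrounded values) ≈ 0.0064

0.0079
1.2215


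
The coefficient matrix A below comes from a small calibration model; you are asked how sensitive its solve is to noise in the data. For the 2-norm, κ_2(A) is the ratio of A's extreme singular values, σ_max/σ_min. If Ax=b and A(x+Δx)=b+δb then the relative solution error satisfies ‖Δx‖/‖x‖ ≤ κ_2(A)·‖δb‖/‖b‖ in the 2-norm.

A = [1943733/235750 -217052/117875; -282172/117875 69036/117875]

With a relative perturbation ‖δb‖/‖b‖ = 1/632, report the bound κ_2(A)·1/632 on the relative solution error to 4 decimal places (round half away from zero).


form AᵀA = [6554531401/88924900 -14747238/889249; -14747238/889249 83004064/22231225] with trace 4096697/52900 and determinant 58564/330625
solving λ² − 4096697/52900·λ + 58564/330625 = 0 gives λ = 1936/25, 121/52900
so κ_2 = √((1936/25) / (121/52900)) = 184.0000
worst-case relative error ≤ 184.0000 × 1/632 = 0.2911

0.2911


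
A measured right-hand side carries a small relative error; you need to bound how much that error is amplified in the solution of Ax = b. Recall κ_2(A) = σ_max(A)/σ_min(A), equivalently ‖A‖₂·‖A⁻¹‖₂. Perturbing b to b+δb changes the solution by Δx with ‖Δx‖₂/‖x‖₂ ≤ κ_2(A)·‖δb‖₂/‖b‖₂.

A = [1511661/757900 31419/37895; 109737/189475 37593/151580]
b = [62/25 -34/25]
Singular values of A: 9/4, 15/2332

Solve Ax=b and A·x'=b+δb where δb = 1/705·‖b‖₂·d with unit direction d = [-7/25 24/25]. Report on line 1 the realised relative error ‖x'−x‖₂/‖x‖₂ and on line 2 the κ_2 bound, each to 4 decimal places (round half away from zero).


0.0020
0.4962

from the listed singular values, σ₁ = 9/4, σ_n = 15/2332
κ = σ_max/σ_min = (9/4)/(15/2332) = 349.8000
worst-case relative error ≤ 349.8000 × 1/705 = 0.4962
solve Ax = b  →  x = [120.4103 -286.6735]
2-norm of b is 2.8284; of x, 310.9346
re-solving with b+δb shifts x by Δx of norm 0.6237
relative error = 0.0020
tightness: 0.0020 against a bound of 0.4962 (unrounded ratio ≈ 0.0040)


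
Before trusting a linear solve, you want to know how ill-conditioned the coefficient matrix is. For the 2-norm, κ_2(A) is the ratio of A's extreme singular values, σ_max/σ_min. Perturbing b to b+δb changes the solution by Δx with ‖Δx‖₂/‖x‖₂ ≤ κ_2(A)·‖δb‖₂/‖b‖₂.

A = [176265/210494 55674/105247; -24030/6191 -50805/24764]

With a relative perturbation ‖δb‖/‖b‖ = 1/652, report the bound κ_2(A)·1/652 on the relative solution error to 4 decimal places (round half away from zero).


AᵀA = [415580625/26357956 110782485/13178978; 110782485/13178978 473257161/105431824]; tr = 7389549/364816, det = 164025/1459264
char-poly roots: 81/4 and 2025/364816
κ = σ_max/σ_min = (9/2)/(45/604) = 60.4000
perturbation bound = 60.4000·1/652 = 0.0926

0.0926


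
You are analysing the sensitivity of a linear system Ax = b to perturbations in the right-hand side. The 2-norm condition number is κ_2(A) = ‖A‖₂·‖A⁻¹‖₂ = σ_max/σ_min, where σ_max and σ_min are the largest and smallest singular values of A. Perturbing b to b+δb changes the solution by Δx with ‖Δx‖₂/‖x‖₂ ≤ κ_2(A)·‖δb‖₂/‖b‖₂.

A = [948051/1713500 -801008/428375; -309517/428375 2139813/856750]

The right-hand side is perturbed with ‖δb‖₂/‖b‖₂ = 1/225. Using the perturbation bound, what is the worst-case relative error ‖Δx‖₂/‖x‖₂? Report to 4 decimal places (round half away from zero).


1.5231

M = AᵀA = [97264522849/117443290000 -41680268721/14680411250; -41680268721/14680411250 285810197569/29360822500]. tr(M)=1984808501/187909264, det(M)=714025/751637056
λ_max, λ_min = (1984808501/187909264 ± √3939330613729639401/35309891497021696)/2 = 169/16, 4225/46977316
σ_max=√(169/16)=(13/4), σ_min=√(4225/46977316)=(65/6854) → κ = 342.7000
κ_2(A)·‖δb‖/‖b‖ = 1.5231


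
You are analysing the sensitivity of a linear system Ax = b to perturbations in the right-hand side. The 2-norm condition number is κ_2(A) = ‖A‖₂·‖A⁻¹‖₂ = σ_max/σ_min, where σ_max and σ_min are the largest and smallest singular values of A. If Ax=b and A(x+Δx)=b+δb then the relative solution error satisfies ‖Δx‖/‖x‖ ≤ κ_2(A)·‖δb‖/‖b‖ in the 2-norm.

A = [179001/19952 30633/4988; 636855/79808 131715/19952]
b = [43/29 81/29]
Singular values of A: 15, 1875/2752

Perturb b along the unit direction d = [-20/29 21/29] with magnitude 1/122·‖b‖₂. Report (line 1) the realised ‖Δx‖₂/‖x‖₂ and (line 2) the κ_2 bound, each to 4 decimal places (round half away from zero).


0.0257
0.1805

σ_max = 15, σ_min = 1875/2752
κ_2(A) = 15 / (1875/2752) = 22.0160
perturbation bound = 22.0160·1/122 = 0.1805
solve Ax = b  →  x = [-0.7206 1.2942]
‖b‖₂ = 3.1623 and ‖x‖₂ = 1.4813
δb = ε·‖b‖·d = [-0.0179 0.0188]; solving A·Δx = δb gives ‖Δx‖ = 0.0380
realised ‖Δx‖/‖x‖ = 0.0257
tightness: 0.0257 against a bound of 0.1805 (unrounded ratio ≈ 0.1423)


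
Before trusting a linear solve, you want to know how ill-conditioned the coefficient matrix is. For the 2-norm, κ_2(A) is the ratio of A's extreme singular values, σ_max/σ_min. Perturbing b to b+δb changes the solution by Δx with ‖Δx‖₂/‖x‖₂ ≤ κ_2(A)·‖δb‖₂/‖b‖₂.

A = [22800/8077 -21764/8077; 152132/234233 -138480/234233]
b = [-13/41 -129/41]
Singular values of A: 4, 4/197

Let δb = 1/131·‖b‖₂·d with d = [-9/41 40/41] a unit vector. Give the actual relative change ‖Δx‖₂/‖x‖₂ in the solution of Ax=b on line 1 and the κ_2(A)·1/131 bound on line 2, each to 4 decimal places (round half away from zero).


σ_max = 4, σ_min = 4/197
κ_2(A) = 4 / (4/197) = 197.0000
κ_2(A)·‖δb‖/‖b‖ = 1.5038
solve Ax = b  →  x = [-102.0776 -106.8190]
‖b‖₂ = 3.1623 and ‖x‖₂ = 147.7502
with δb = [-0.0053 0.0236], A·Δx = δb → ‖Δx‖ = 1.1889
relative error = 0.0080
so the bound overstates the realised error by a factor of ≈ 186.8909 (computed from the unrounded values)

0.0080
1.5038


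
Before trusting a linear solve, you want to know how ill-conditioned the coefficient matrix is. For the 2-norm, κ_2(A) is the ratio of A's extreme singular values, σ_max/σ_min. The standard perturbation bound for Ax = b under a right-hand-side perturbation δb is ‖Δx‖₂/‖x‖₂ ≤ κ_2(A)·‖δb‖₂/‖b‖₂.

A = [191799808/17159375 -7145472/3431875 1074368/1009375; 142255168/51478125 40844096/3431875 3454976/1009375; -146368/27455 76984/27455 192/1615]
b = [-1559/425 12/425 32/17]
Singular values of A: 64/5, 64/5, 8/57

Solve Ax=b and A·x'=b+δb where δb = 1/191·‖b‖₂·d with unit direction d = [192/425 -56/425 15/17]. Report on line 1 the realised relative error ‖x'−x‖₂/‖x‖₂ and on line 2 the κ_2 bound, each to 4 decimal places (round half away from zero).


0.4775
0.4775

from the listed singular values, σ₁ = 64/5, σ_n = 8/57
condition number: (64/5) ÷ (8/57) = 91.2000
worst-case relative error ≤ 91.2000 × 1/191 = 0.4775
solve Ax = b  →  x = [-0.3110 0.0809 -0.0219]
2-norm of b is 4.1231; of x, 0.3221
Δx = A⁻¹·δb where δb = 1/191·4.1231·d; ‖Δx‖ = 0.1538
dividing the unrounded norms, ‖Δx‖/‖x‖ = 0.4775
so the bound is sharp here: realised error equals the bound


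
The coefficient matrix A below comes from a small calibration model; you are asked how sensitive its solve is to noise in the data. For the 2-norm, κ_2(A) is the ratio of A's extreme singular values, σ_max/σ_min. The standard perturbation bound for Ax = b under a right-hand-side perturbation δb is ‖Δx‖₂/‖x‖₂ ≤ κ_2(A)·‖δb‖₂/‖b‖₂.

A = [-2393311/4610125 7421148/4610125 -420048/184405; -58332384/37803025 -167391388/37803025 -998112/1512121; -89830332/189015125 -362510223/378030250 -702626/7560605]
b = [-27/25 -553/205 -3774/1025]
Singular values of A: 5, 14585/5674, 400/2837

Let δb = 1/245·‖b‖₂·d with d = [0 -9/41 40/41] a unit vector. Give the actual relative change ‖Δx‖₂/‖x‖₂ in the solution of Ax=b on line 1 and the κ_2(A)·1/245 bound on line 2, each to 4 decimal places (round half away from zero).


0.0064
0.1447

from the listed singular values, σ₁ = 5, σ_n = 400/2837
κ_2(A) = 5 / (400/2837) = 35.4625
bound on ‖Δx‖/‖x‖: κ·ε = 35.4625·1/245 = 0.1447
solve Ax = b  →  x = [19.3104 -5.0072 -7.4654]
2-norm of b is 4.6904; of x, 21.3002
re-solving with b+δb shifts x by Δx of norm 0.1358
realised ‖Δx‖/‖x‖ = 0.0064
so the bound overstates the realised error by a factor of ≈ 22.7061 (computed from the unrounded values)


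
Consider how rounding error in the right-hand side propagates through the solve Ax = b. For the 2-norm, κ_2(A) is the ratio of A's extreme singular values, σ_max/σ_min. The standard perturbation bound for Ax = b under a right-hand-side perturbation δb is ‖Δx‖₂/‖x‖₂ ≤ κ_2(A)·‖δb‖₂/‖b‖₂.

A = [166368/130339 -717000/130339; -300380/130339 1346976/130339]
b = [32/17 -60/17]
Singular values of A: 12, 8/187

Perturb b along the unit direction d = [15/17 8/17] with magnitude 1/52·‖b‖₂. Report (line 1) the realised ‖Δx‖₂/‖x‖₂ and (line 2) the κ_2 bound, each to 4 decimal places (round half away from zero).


σ_max = 12, σ_min = 8/187
condition number: 12 ÷ (8/187) = 280.5000
perturbation bound = 280.5000·1/52 = 5.3942
solve Ax = b  →  x = [0.0732 -0.3252]
‖b‖ = 4.0000, ‖x‖ = 0.3333
Δx = A⁻¹·δb where δb = 1/52·4.0000·d; ‖Δx‖ = 1.7981
dividing the unrounded norms, ‖Δx‖/‖x‖ = 5.3942
realised/bound = 1 exactly: the bound is attained for this b and d

5.3942
5.3942


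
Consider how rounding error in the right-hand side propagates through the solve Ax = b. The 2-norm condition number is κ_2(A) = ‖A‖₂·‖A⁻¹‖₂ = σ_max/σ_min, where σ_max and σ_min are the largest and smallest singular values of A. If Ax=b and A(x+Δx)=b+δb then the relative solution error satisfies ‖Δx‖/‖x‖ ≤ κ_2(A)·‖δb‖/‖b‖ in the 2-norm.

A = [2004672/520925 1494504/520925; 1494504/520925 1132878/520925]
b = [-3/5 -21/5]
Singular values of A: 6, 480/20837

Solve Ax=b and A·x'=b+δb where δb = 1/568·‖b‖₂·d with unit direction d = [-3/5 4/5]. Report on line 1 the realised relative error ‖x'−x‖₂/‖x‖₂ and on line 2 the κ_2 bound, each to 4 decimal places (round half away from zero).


0.0025
0.4586

largest singular value 6, smallest 480/20837
κ_2(A) = 6 / (480/20837) = 260.4625
perturbation bound = 260.4625·1/568 = 0.4586
solve Ax = b  →  x = [77.7388 -104.4850]
‖b‖₂ = 4.2426 and ‖x‖₂ = 130.2322
δb = ε·‖b‖·d = [-0.0045 0.0060]; solving A·Δx = δb gives ‖Δx‖ = 0.3243
realised ‖Δx‖/‖x‖ = 0.0025
so the bound overstates the realised error by a factor of ≈ 184.1762 (computed from the unrounded values)


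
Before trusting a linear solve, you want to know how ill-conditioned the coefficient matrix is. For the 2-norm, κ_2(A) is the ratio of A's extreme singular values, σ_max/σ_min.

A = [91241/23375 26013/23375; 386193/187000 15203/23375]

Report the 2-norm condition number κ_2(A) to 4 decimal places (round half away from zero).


AᵀA = [2359653697/121000000 86016987/15125000; 86016987/15125000 3141202/1890625]; tr = 819421/38720, det = 279841/4840000
solving λ² − 819421/38720·λ + 279841/4840000 = 0 gives λ = 529/25, 529/193600
κ = σ_max/σ_min = (23/5)/(23/440) = 88.0000

88.0000


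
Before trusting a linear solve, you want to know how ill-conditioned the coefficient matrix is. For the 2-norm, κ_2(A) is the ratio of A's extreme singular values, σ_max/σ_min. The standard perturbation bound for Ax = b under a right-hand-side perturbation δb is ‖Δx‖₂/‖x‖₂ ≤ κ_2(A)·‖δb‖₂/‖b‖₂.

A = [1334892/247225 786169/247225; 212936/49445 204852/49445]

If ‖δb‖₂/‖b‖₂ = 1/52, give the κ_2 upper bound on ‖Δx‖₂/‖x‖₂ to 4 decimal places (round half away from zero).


0.1639

form AᵀA = [3466682704/72675625 2544542028/72675625; 2544542028/72675625 1982366521/72675625] with trace 217961969/2907025 and determinant 218803264/2907025
solving λ² − 217961969/2907025·λ + 218803264/2907025 = 0 gives λ = 1849/25, 118336/116281
so κ_2 = √((1849/25) / (118336/116281)) = 8.5250
bound on ‖Δx‖/‖x‖: κ·ε = 8.5250·1/52 = 0.1639


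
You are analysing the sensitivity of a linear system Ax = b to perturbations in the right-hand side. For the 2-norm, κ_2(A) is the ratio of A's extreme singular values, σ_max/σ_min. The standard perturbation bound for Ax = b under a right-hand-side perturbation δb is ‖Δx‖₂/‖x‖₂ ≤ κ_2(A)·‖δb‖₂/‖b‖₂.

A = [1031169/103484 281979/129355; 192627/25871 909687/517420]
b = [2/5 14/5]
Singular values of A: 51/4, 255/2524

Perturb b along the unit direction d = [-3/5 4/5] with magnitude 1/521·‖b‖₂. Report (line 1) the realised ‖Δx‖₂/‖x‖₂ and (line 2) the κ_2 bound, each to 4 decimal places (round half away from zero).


0.0027
0.2422

largest singular value 51/4, smallest 255/2524
condition number: (51/4) ÷ (255/2524) = 126.2000
worst-case relative error ≤ 126.2000 × 1/521 = 0.2422
solve Ax = b  →  x = [-4.1924 19.3477]
‖b‖₂ = 2.8284 and ‖x‖₂ = 19.7967
with δb = [-0.0033 0.0043], A·Δx = δb → ‖Δx‖ = 0.0537
realised ‖Δx‖/‖x‖ = 0.0027
realised/bound (from unrounded values) ≈ 0.0112


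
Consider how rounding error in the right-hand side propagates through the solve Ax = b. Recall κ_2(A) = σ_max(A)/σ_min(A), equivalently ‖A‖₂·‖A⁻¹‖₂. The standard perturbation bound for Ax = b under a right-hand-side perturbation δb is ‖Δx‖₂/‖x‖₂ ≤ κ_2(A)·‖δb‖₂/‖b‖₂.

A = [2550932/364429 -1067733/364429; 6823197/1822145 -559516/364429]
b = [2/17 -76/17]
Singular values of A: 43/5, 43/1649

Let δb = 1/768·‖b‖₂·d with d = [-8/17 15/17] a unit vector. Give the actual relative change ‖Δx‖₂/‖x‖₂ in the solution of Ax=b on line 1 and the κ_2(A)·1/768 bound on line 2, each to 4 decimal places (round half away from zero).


σ_max = 43/5, σ_min = 43/1649
κ = σ_max/σ_min = (43/5)/(43/1649) = 329.8000
bound on ‖Δx‖/‖x‖: κ·ε = 329.8000·1/768 = 0.4294
solve Ax = b  →  x = [-59.2129 -141.5063]
2-norm of b is 4.4721; of x, 153.3955
re-solving with b+δb shifts x by Δx of norm 0.2233
dividing the unrounded norms, ‖Δx‖/‖x‖ = 0.0015
so the bound overstates the realised error by a factor of ≈ 294.9824 (computed from the unrounded values)

0.0015
0.4294


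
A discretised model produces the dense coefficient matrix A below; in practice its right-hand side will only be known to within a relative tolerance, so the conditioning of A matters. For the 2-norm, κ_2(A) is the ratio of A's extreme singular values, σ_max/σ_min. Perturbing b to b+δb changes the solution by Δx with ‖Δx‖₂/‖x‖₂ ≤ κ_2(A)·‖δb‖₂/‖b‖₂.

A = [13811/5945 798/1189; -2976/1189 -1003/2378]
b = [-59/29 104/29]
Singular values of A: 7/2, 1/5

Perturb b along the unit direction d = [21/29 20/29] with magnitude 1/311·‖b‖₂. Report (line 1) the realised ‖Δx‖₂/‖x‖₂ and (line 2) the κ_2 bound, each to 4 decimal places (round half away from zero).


0.0129
0.0563

σ_max = 7/2, σ_min = 1/5
condition number: (7/2) ÷ (1/5) = 17.5000
worst-case relative error ≤ 17.5000 × 1/311 = 0.0563
solve Ax = b  →  x = [-2.2125 4.6272]
2-norm of b is 4.1231; of x, 5.1289
δb = ε·‖b‖·d = [0.0096 0.0091]; solving A·Δx = δb gives ‖Δx‖ = 0.0663
realised ‖Δx‖/‖x‖ = 0.0129
realised/bound (from unrounded values) ≈ 0.2297


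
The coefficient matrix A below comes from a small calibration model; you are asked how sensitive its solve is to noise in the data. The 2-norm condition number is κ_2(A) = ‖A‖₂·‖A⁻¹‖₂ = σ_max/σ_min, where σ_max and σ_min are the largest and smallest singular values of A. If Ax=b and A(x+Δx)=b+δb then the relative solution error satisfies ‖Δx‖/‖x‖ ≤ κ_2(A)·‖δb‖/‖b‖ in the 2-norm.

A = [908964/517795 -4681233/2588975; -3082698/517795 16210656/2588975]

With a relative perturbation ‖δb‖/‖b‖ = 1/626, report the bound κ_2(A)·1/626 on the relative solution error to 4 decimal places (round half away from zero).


0.5704

form AᵀA = [413169700500/10724466481 -433821032820/10724466481; -433821032820/10724466481 455518896561/10724466481] with trace 1032923421/12752041 and determinant 656100/12752041
λ_max, λ_min = (1032923421/12752041 ± √1066897327193942841/162614549665681)/2 = 81, 8100/12752041
κ = σ_max/σ_min = 9/(90/3571) = 357.1000
perturbation bound = 357.1000·1/626 = 0.5704


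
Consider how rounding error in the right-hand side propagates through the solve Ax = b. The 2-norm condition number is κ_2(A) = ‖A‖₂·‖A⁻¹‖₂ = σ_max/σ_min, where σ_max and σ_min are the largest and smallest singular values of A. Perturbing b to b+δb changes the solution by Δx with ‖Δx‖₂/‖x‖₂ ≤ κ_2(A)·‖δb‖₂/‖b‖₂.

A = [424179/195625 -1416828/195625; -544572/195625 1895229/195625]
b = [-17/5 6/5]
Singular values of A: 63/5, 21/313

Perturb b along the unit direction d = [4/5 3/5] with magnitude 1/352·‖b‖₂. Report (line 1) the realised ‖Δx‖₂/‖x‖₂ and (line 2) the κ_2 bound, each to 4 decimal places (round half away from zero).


largest singular value 63/5, smallest 21/313
κ = σ_max/σ_min = (63/5)/(21/313) = 187.8000
perturbation bound = 187.8000·1/352 = 0.5335
solve Ax = b  →  x = [-28.6838 -8.1181]
‖b‖ = 3.6056, ‖x‖ = 29.8105
re-solving with b+δb shifts x by Δx of norm 0.1527
relative error = 0.0051
so the bound overstates the realised error by a factor of ≈ 104.1760 (computed from the unrounded values)

0.0051
0.5335


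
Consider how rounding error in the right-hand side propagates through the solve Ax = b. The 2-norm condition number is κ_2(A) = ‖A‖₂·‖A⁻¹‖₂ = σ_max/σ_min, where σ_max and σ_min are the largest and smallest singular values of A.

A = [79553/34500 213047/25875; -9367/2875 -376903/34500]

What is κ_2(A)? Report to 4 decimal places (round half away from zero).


124.2000

M = AᵀA = [758533561/47610000 487225816/8926875; 487225816/8926875 80189089201/428490000]. tr(M)=69612713/342792, det(M)=3258025/1218816
char-poly roots: 3249/16 and 9025/685584
so κ_2 = √((3249/16) / (9025/685584)) = 124.2000


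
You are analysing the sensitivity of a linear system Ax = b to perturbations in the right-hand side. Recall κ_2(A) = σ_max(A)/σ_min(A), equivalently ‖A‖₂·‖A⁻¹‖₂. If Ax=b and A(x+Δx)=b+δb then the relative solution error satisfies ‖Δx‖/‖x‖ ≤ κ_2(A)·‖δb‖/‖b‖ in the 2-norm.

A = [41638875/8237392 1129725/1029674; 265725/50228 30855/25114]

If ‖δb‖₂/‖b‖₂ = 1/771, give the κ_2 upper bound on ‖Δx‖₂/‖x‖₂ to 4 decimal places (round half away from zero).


AᵀA = [4319757950625/80683266304 121486543875/10085408288; 121486543875/10085408288 1710251325/630338018]; tr = 2699982225/47997184, det = 31640625/191988736
solving λ² − 2699982225/47997184·λ + 31640625/191988736 = 0 gives λ = 225/4, 140625/47997184
κ = σ_max/σ_min = (15/2)/(375/6928) = 138.5600
κ_2(A)·‖δb‖/‖b‖ = 0.1797

0.1797


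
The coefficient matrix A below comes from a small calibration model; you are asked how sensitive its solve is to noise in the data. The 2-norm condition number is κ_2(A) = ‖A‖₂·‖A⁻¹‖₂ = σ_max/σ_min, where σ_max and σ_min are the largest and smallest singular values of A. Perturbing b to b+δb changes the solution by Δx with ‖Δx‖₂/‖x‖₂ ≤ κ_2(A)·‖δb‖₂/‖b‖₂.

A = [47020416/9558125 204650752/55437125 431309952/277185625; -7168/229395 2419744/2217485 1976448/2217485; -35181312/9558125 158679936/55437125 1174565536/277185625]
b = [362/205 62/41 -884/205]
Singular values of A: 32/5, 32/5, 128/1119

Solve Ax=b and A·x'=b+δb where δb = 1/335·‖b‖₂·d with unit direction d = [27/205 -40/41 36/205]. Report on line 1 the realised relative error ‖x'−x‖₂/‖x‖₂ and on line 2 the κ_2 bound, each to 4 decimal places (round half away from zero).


σ_max = 32/5, σ_min = 128/1119
κ_2(A) = (32/5) / (128/1119) = 55.9500
bound on ‖Δx‖/‖x‖: κ·ε = 55.9500·1/335 = 0.1670
solve Ax = b  →  x = [-4.2956 11.4703 -12.4969]
‖b‖ = 4.8990, ‖x‖ = 17.4983
Δx = A⁻¹·δb where δb = 1/335·4.8990·d; ‖Δx‖ = 0.1278
dividing the unrounded norms, ‖Δx‖/‖x‖ = 0.0073
so the bound overstates the realised error by a factor of ≈ 22.8597 (computed from the unrounded values)

0.0073
0.1670


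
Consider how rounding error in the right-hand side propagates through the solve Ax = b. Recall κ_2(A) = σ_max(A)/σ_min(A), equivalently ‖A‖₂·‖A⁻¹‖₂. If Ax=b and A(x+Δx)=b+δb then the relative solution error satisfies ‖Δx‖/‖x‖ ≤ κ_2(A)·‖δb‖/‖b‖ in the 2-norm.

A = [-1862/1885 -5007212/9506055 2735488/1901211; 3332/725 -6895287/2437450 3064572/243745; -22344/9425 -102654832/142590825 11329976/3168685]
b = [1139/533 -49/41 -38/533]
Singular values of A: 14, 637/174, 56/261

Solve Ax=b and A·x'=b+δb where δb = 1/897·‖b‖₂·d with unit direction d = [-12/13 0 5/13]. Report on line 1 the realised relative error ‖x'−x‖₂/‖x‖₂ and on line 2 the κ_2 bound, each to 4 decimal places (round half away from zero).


0.0014
0.0727

largest singular value 14, smallest 56/261
κ_2(A) = 14 / (56/261) = 65.2500
perturbation bound = 65.2500·1/897 = 0.0727
solve Ax = b  →  x = [-0.2822 -9.0958 -2.0384]
2-norm of b is 2.4495; of x, 9.3257
with δb = [-0.0025 0.0000 0.0011], A·Δx = δb → ‖Δx‖ = 0.0127
relative error = 0.0014
tightness: 0.0014 against a bound of 0.0727 (unrounded ratio ≈ 0.0188)


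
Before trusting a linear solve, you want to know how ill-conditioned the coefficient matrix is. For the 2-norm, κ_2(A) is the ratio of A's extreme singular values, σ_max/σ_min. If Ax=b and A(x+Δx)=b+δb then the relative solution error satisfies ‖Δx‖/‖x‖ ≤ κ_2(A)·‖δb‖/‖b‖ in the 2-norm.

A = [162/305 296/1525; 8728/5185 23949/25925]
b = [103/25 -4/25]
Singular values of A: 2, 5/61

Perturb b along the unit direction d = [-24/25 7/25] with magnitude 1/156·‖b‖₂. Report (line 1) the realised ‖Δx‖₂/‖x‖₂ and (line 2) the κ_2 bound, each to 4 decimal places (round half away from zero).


largest singular value 2, smallest 5/61
condition number: 2 ÷ (5/61) = 24.4000
perturbation bound = 24.4000·1/156 = 0.1564
solve Ax = b  →  x = [23.4059 -42.8235]
‖b‖ = 4.1231, ‖x‖ = 48.8026
δb = ε·‖b‖·d = [-0.0254 0.0074]; solving A·Δx = δb gives ‖Δx‖ = 0.3224
relative error = 0.0066
so the bound overstates the realised error by a factor of ≈ 23.6727 (computed from the unrounded values)

0.0066
0.1564


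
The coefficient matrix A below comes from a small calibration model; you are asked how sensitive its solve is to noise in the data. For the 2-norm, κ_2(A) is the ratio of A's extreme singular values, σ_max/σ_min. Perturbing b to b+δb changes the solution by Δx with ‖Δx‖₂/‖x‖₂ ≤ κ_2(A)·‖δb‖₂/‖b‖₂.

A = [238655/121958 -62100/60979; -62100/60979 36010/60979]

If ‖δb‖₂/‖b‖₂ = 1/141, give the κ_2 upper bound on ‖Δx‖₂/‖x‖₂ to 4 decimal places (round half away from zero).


0.3741

AᵀA = [250456225/51466276 -33378750/12866569; -33378750/12866569 17830900/12866569]; tr = 1113425/178084, det = 625/44521
solving λ² − 1113425/178084·λ + 625/44521 = 0 gives λ = 25/4, 100/44521
κ_2(A) = √(λ_max/λ_min) = √((25/4) / (100/44521)) = 52.7500
worst-case relative error ≤ 52.7500 × 1/141 = 0.3741


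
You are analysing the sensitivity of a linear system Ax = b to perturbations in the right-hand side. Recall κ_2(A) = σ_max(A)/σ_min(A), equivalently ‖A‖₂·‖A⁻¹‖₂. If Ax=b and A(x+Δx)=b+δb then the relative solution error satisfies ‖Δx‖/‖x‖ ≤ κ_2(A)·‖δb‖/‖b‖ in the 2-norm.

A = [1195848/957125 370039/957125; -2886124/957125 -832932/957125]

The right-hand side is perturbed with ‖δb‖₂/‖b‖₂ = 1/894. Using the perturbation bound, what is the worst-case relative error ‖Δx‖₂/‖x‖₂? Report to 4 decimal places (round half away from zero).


0.1647

AᵀA = [11550016784/1084128125 3368586312/1084128125; 3368586312/1084128125 983082341/1084128125]; tr = 100264793/8673025, det = 1336336/216825625
λ_max, λ_min = (100264793/8673025 ± √402046972129881/3008854506025)/2 = 289/25, 4624/8673025
so κ_2 = √((289/25) / (4624/8673025)) = 147.2500
perturbation bound = 147.2500·1/894 = 0.1647
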